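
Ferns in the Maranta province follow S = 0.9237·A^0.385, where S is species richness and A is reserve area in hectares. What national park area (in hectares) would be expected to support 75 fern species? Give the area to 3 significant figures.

75 = 0.9237 × A^0.385  ⇒  A^0.385 = 75/0.9237 = 81.2
ln A = ln(81.2) / 0.385 = 4.3969 / 0.385 = 11.4204
A = e^11.4204 ≈ 91163 hectares

91200 hectares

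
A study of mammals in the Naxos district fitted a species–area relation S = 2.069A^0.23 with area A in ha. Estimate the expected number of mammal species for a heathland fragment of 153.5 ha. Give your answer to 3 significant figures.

S = 2.069 × 153.5^0.23
ln S = ln 2.069 + 0.23 × ln 153.5 = 0.7271 + 0.23 × 5.0337 = 1.8848
S = e^1.8848 ≈ 6.585

6.59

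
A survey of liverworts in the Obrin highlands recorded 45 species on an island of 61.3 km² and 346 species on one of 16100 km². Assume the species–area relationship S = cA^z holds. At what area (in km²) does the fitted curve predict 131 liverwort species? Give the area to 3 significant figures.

z = ln(346/45) / ln(16100/61.3) = 2.0398 / 5.5708 = 0.3662
c = 45 / 61.3^0.3662 = 45 / 4.513 = 9.971
A = (131/9.971)^(1/0.3662) ⇒ ln A = ln(13.14)/0.3662 = 7.0340
A = e^7.0340 ≈ 1135 km²

1130 km²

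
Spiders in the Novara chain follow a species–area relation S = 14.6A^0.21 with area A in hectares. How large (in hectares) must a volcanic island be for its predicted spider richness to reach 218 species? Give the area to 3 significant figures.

218 = 14.6 × A^0.21  ⇒  A^0.21 = 218/14.6 = 14.93
ln A = ln(14.93) / 0.21 = 2.7035 / 0.21 = 12.8737
A = e^12.8737 ≈ 389915 hectares

390000 hectares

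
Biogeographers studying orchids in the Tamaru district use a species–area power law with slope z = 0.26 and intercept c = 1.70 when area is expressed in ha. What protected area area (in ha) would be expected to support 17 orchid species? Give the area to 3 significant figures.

7020 ha

17 = 1.7 × A^0.26  ⇒  A^0.26 = 17/1.7 = 10
ln A = ln(10) / 0.26 = 2.3026 / 0.26 = 8.8561
A = e^8.8561 ≈ 7017 ha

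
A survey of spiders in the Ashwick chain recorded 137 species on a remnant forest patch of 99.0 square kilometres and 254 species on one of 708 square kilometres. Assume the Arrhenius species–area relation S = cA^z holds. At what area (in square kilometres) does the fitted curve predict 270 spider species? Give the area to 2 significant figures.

z = ln(254/137) / ln(708/99) = 0.6174 / 1.9673 = 0.3138
c = 137 / 99^0.3138 = 137 / 4.229 = 32.4
A = (270/32.4)^(1/0.3138) ⇒ ln A = ln(8.335)/0.3138 = 6.7571
A = e^6.7571 ≈ 860.2 square kilometres

860 square kilometres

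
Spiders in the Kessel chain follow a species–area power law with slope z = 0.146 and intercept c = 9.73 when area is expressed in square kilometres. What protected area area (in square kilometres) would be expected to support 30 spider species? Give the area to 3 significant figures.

30 = 9.73 × A^0.146  ⇒  A^0.146 = 30/9.73 = 3.083
ln A = ln(3.083) / 0.146 = 1.1260 / 0.146 = 7.7122
A = e^7.7122 ≈ 2235 square kilometres

2240 square kilometres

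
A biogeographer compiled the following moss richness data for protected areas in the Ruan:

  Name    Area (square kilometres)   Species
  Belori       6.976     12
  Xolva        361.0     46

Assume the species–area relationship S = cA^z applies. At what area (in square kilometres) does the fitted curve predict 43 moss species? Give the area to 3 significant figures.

296 square kilometres

z = ln(46/12) / ln(361/6.976) = 1.3437 / 3.9464 = 0.3405
c = 12 / 6.976^0.3405 = 12 / 1.938 = 6.194
A = (43/6.194)^(1/0.3405) ⇒ ln A = ln(6.943)/0.3405 = 5.6908
A = e^5.6908 ≈ 296.1 square kilometres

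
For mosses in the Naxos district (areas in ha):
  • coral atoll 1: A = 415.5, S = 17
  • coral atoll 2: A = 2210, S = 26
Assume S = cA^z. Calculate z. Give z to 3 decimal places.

Taking logs: ln S = ln c + z ln A, so z = (ln S₂ − ln S₁)/(ln A₂ − ln A₁).
z = ln(26/17) / ln(2210/415.5) = ln(1.529) / ln(5.319) = 0.4249 / 1.6713 = 0.2542

0.254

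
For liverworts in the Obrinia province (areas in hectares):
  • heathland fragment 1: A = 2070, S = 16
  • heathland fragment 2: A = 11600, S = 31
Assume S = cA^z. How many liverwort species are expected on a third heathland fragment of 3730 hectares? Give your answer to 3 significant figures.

z = ln(31/16) / ln(11600/2070) = 0.6614 / 1.7235 = 0.3838
c = 16 / 2070^0.3838 = 16 / 18.73 = 0.8542
S₃ = 0.8542 × 3730^0.3838 = 0.8542 × 23.48 ≈ 20.06

20.1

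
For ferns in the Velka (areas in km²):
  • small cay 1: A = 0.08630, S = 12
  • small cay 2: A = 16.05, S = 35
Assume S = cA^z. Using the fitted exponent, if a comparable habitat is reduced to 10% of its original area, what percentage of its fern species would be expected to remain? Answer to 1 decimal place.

62.4%

z = ln(35/12) / ln(16.05/0.0863) = 1.0704 / 5.2256 = 0.2048
S_new/S_old = (A_new/A_old)^z = 0.1^0.2048 = exp(0.2048 × -2.3026) = 0.624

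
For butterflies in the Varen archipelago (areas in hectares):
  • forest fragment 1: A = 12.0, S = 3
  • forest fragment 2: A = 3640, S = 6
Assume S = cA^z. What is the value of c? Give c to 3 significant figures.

z = ln(S₂/S₁) / ln(A₂/A₁) = ln(6/3) / ln(3640/12) = 0.6931 / 5.7148 = 0.1213
c = S₁ / A₁^z = 3 / 12^0.1213 = 3 / 1.352 = 2.219

2.22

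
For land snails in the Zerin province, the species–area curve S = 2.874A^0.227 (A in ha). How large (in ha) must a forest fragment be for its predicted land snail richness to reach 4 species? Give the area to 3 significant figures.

4 = 2.874 × A^0.227  ⇒  A^0.227 = 4/2.874 = 1.392
ln A = ln(1.392) / 0.227 = 0.3306 / 0.227 = 1.4563
A = e^1.4563 ≈ 4.29 ha

4.29 ha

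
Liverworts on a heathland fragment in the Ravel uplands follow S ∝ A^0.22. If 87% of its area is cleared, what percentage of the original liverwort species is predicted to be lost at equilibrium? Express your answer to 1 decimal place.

36.2%

S_new/S_old = (A_new/A_old)^z = 0.13^0.22
= exp(0.22 × ln 0.13) = exp(0.22 × -2.0402) = exp(-0.4488) ≈ 0.6384
Fraction lost = 1 − 0.6384 = 0.3616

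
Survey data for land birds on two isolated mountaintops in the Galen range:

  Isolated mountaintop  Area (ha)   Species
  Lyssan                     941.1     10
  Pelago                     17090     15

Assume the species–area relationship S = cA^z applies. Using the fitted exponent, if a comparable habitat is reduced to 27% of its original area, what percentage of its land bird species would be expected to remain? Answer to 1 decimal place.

83.3%

z = ln(15/10) / ln(17090/941.1) = 0.4055 / 2.8992 = 0.1399
S_new/S_old = (A_new/A_old)^z = 0.27^0.1399 = exp(0.1399 × -1.3093) = 0.8327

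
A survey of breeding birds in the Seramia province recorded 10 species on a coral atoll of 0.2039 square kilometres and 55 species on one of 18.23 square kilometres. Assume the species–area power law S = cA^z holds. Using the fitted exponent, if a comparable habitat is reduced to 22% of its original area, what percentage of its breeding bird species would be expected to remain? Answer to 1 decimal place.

56.3%

z = ln(55/10) / ln(18.23/0.2039) = 1.7047 / 4.4932 = 0.3794
S_new/S_old = (A_new/A_old)^z = 0.22^0.3794 = exp(0.3794 × -1.5141) = 0.563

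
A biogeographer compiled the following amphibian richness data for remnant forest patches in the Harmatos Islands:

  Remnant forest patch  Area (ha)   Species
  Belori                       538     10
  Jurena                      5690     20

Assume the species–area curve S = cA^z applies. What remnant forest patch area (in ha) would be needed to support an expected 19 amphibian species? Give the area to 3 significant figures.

4780 ha

z = ln(20/10) / ln(5690/538) = 0.6931 / 2.3586 = 0.2939
c = 10 / 538^0.2939 = 10 / 6.346 = 1.576
A = (19/1.576)^(1/0.2939) ⇒ ln A = ln(12.06)/0.2939 = 8.4719
A = e^8.4719 ≈ 4779 ha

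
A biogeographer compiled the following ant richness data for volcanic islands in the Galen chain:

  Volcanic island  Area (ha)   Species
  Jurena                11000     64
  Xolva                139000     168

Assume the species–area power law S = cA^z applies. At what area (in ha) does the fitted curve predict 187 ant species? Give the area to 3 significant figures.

184000 ha

z = ln(168/64) / ln(139000/11000) = 0.9651 / 2.5366 = 0.3805
c = 64 / 11000^0.3805 = 64 / 34.48 = 1.856
A = (187/1.856)^(1/0.3805) ⇒ ln A = ln(100.8)/0.3805 = 12.1238
A = e^12.1238 ≈ 184212 ha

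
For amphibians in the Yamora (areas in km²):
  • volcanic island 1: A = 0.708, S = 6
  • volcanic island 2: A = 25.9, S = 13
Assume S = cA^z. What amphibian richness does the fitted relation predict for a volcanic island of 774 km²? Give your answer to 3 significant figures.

27.0

z = ln(13/6) / ln(25.9/0.708) = 0.7732 / 3.5996 = 0.2148
c = 6 / 0.708^0.2148 = 6 / 0.9285 = 6.462
S₃ = 6.462 × 774^0.2148 = 6.462 × 4.174 ≈ 26.97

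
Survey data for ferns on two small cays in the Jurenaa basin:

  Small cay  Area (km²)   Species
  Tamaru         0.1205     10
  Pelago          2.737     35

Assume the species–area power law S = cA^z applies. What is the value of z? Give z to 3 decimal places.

0.401

Taking logs: ln S = ln c + z ln A, so z = (ln S₂ − ln S₁)/(ln A₂ − ln A₁).
z = ln(35/10) / ln(2.737/0.1205) = ln(3.5) / ln(22.71) = 1.2528 / 3.1230 = 0.4011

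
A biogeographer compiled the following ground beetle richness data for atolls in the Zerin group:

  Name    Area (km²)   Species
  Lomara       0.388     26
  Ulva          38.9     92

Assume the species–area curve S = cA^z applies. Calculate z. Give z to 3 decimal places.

0.274

Taking logs: ln S = ln c + z ln A, so z = (ln S₂ − ln S₁)/(ln A₂ − ln A₁).
z = ln(92/26) / ln(38.9/0.388) = ln(3.538) / ln(100.3) = 1.2637 / 4.6077 = 0.2743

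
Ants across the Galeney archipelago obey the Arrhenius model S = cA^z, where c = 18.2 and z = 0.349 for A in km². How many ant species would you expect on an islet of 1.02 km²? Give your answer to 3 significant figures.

18.3

S = 18.2 × 1.02^0.349
ln S = ln 18.2 + 0.349 × ln 1.02 = 2.9014 + 0.349 × 0.0198 = 2.9083
S = e^2.9083 ≈ 18.33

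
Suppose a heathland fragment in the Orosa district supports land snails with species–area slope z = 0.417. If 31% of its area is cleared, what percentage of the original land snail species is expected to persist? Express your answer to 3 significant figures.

S_new/S_old = (A_new/A_old)^z = 0.69^0.417
= exp(0.417 × ln 0.69) = exp(0.417 × -0.3711) = exp(-0.1547) ≈ 0.8566

85.7%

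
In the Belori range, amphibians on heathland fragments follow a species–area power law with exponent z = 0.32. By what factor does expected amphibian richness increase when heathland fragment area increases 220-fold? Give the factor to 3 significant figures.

S₂/S₁ = (A₂/A₁)^z = 220^0.32
ln(S₂/S₁) = 0.32 × ln 220 = 0.32 × 5.3936 = 1.7260
S₂/S₁ = e^1.7260 ≈ 5.618

5.62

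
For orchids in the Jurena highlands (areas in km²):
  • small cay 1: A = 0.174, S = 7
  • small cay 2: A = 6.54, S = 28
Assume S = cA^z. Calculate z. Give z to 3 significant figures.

Taking logs: ln S = ln c + z ln A, so z = (ln S₂ − ln S₁)/(ln A₂ − ln A₁).
z = ln(28/7) / ln(6.54/0.174) = ln(4) / ln(37.59) = 1.3863 / 3.6266 = 0.3823

0.382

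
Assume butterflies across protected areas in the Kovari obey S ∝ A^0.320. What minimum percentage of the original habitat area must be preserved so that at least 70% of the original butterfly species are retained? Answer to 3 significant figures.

Need (A_new/A_old)^0.32 = 0.7, so A_new/A_old = 0.7^(1/0.32) = 0.7^3.125
ln(A_new/A_old) = ln 0.7 / 0.32 = -0.3567 / 0.32 = -1.1146
A_new/A_old = e^-1.1146 ≈ 0.328

32.8%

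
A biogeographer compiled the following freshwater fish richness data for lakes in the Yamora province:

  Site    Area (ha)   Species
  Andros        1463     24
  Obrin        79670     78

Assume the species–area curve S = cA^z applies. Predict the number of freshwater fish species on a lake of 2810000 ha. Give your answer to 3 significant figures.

z = ln(78/24) / ln(79670/1463) = 1.1787 / 3.9974 = 0.2949
c = 24 / 1463^0.2949 = 24 / 8.576 = 2.798
S₃ = 2.798 × 2810000^0.2949 = 2.798 × 79.7 ≈ 223

223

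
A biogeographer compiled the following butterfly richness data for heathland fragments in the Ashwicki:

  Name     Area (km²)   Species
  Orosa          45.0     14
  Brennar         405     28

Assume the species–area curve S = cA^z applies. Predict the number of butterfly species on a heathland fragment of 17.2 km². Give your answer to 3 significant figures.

10.3

z = ln(28/14) / ln(405/45) = 0.6931 / 2.1972 = 0.3155
c = 14 / 45^0.3155 = 14 / 3.323 = 4.213
S₃ = 4.213 × 17.2^0.3155 = 4.213 × 2.453 ≈ 10.34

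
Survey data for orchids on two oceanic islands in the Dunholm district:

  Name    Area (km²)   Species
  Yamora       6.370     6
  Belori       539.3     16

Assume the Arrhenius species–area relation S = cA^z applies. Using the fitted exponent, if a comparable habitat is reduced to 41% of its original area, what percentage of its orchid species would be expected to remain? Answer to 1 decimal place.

z = ln(16/6) / ln(539.3/6.37) = 0.9808 / 4.4387 = 0.2210
S_new/S_old = (A_new/A_old)^z = 0.41^0.2210 = exp(0.2210 × -0.8916) = 0.8212

82.1%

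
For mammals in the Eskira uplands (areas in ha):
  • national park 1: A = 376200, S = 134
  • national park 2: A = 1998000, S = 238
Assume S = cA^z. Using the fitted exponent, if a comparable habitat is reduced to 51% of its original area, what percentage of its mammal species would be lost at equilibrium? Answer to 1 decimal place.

z = ln(238/134) / ln(1998000/376200) = 0.5744 / 1.6698 = 0.3440
S_new/S_old = (A_new/A_old)^z = 0.51^0.3440 = exp(0.3440 × -0.6733) = 0.7932
Fraction lost = 1 − 0.7932 = 0.2068

20.7%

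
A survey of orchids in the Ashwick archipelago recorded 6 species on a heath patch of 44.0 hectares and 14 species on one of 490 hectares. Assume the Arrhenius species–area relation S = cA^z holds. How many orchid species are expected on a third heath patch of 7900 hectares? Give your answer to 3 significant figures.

37.2

z = ln(14/6) / ln(490/44) = 0.8473 / 2.4102 = 0.3515
c = 6 / 44^0.3515 = 6 / 3.782 = 1.586
S₃ = 1.586 × 7900^0.3515 = 1.586 × 23.45 ≈ 37.2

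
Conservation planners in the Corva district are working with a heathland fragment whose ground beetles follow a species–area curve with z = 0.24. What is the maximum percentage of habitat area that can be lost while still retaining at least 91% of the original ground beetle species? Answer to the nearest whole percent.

Need (A_new/A_old)^0.24 = 0.91, so A_new/A_old = 0.91^(1/0.24) = 0.91^4.167
ln(A_new/A_old) = ln 0.91 / 0.24 = -0.0943 / 0.24 = -0.3930
A_new/A_old = e^-0.3930 ≈ 0.6751
Fraction that can be lost = 1 − 0.6751 = 0.3249

32%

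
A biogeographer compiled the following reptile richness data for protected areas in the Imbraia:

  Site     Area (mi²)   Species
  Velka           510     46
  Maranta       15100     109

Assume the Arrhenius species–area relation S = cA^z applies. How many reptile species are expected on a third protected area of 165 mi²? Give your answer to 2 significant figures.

35

z = ln(109/46) / ln(15100/510) = 0.8627 / 3.3880 = 0.2546
c = 46 / 510^0.2546 = 46 / 4.891 = 9.404
S₃ = 9.404 × 165^0.2546 = 9.404 × 3.67 ≈ 34.51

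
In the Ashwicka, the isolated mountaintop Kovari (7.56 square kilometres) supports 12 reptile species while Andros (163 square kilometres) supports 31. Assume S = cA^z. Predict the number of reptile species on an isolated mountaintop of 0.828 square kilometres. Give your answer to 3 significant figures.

6.06

z = ln(31/12) / ln(163/7.56) = 0.9491 / 3.0709 = 0.3091
c = 12 / 7.56^0.3091 = 12 / 1.869 = 6.422
S₃ = 6.422 × 0.828^0.3091 = 6.422 × 0.9433 ≈ 6.058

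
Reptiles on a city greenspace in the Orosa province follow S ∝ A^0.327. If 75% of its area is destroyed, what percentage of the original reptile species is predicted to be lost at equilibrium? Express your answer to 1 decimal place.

36.4%

S_new/S_old = (A_new/A_old)^z = 0.25^0.327
= exp(0.327 × ln 0.25) = exp(0.327 × -1.3863) = exp(-0.4533) ≈ 0.6355
Fraction lost = 1 − 0.6355 = 0.3645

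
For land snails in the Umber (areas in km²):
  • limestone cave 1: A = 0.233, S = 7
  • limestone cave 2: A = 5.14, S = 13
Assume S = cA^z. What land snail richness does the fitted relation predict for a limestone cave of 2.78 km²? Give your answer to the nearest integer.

11

z = ln(13/7) / ln(5.14/0.233) = 0.6190 / 3.0938 = 0.2001
c = 7 / 0.233^0.2001 = 7 / 0.7472 = 9.369
S₃ = 9.369 × 2.78^0.2001 = 9.369 × 1.227 ≈ 11.5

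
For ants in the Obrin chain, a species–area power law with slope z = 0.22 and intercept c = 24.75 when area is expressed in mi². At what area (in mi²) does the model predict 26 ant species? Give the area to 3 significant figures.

26 = 24.75 × A^0.22  ⇒  A^0.22 = 26/24.75 = 1.051
ln A = ln(1.051) / 0.22 = 0.0493 / 0.22 = 0.2240
A = e^0.2240 ≈ 1.251 mi²

1.25 mi²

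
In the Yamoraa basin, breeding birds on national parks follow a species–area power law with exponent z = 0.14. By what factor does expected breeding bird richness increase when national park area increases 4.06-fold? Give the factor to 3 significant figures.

1.22

S₂/S₁ = (A₂/A₁)^z = 4.06^0.14
ln(S₂/S₁) = 0.14 × ln 4.06 = 0.14 × 1.4012 = 0.1962
S₂/S₁ = e^0.1962 ≈ 1.217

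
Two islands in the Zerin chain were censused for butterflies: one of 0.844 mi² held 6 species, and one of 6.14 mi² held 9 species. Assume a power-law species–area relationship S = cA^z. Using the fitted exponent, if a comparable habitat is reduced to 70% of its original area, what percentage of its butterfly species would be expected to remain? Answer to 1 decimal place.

93.0%

z = ln(9/6) / ln(6.14/0.844) = 0.4055 / 1.9844 = 0.2043
S_new/S_old = (A_new/A_old)^z = 0.7^0.2043 = exp(0.2043 × -0.3567) = 0.9297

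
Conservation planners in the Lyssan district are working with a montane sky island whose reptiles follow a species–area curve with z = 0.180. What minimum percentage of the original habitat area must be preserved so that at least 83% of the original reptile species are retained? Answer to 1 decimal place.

35.5%

Need (A_new/A_old)^0.18 = 0.83, so A_new/A_old = 0.83^(1/0.18) = 0.83^5.556
ln(A_new/A_old) = ln 0.83 / 0.18 = -0.1863 / 0.18 = -1.0352
A_new/A_old = e^-1.0352 ≈ 0.3552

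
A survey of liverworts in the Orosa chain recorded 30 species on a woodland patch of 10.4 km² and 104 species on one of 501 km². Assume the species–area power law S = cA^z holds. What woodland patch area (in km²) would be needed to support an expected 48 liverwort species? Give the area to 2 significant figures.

z = ln(104/30) / ln(501/10.4) = 1.2432 / 3.8748 = 0.3208
c = 30 / 10.4^0.3208 = 30 / 2.12 = 14.15
A = (48/14.15)^(1/0.3208) ⇒ ln A = ln(3.392)/0.3208 = 3.8067
A = e^3.8067 ≈ 45 km²

45 km²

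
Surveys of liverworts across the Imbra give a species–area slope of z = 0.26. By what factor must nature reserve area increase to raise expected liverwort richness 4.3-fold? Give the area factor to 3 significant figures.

(A₂/A₁)^0.26 = 4.3, so A₂/A₁ = 4.3^(1/0.26) = 4.3^3.846
ln(A₂/A₁) = ln 4.3 / 0.26 = 1.4586 / 0.26 = 5.6101
A₂/A₁ = e^5.6101 ≈ 273.2

273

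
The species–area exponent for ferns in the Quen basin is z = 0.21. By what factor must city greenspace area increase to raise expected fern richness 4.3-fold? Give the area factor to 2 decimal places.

1038.76

(A₂/A₁)^0.21 = 4.3, so A₂/A₁ = 4.3^(1/0.21) = 4.3^4.762
ln(A₂/A₁) = ln 4.3 / 0.21 = 1.4586 / 0.21 = 6.9458
A₂/A₁ = e^6.9458 ≈ 1039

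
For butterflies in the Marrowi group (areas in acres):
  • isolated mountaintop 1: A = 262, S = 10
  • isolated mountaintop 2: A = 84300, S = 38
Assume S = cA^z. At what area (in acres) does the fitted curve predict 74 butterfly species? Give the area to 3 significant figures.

1510000 acres

z = ln(38/10) / ln(84300/262) = 1.3350 / 5.7738 = 0.2312
c = 10 / 262^0.2312 = 10 / 3.624 = 2.76
A = (74/2.76)^(1/0.2312) ⇒ ln A = ln(26.82)/0.2312 = 14.2246
A = e^14.2246 ≈ 1505469 acres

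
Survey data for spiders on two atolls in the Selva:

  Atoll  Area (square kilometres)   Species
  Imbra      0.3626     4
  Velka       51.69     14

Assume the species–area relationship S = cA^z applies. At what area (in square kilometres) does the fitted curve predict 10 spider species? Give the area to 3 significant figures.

z = ln(14/4) / ln(51.69/0.3626) = 1.2528 / 4.9597 = 0.2526
c = 4 / 0.3626^0.2526 = 4 / 0.774 = 5.168
A = (10/5.168)^(1/0.2526) ⇒ ln A = ln(1.935)/0.2526 = 2.6132
A = e^2.6132 ≈ 13.64 square kilometres

13.6 square kilometres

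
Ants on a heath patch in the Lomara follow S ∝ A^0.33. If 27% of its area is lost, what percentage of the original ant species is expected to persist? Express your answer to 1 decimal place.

90.1%

S_new/S_old = (A_new/A_old)^z = 0.73^0.33
= exp(0.33 × ln 0.73) = exp(0.33 × -0.3147) = exp(-0.1039) ≈ 0.9014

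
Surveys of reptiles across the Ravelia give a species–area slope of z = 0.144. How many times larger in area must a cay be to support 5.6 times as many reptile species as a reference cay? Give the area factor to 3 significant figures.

(A₂/A₁)^0.144 = 5.6, so A₂/A₁ = 5.6^(1/0.144) = 5.6^6.944
ln(A₂/A₁) = ln 5.6 / 0.144 = 1.7228 / 0.144 = 11.9637
A₂/A₁ = e^11.9637 ≈ 156946

157000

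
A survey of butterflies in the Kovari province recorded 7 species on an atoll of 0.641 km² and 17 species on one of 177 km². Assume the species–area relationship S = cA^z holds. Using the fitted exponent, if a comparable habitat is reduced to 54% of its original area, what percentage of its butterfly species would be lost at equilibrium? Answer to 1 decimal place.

9.3%

z = ln(17/7) / ln(177/0.641) = 0.8873 / 5.6209 = 0.1579
S_new/S_old = (A_new/A_old)^z = 0.54^0.1579 = exp(0.1579 × -0.6162) = 0.9073
Fraction lost = 1 − 0.9073 = 0.09269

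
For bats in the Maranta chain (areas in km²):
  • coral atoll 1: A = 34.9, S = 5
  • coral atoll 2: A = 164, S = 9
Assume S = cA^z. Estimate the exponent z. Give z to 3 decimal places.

Taking logs: ln S = ln c + z ln A, so z = (ln S₂ − ln S₁)/(ln A₂ − ln A₁).
z = ln(9/5) / ln(164/34.9) = ln(1.8) / ln(4.699) = 0.5878 / 1.5474 = 0.3799

0.380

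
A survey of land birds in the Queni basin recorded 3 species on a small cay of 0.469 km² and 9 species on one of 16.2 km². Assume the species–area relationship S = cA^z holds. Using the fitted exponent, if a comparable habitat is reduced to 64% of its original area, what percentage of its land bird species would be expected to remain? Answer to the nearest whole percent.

z = ln(9/3) / ln(16.2/0.469) = 1.0986 / 3.5422 = 0.3102
S_new/S_old = (A_new/A_old)^z = 0.64^0.3102 = exp(0.3102 × -0.4463) = 0.8707

87%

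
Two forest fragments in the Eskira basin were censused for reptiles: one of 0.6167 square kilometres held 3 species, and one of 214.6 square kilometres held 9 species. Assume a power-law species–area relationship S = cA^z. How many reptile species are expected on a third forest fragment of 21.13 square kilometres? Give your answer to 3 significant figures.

5.82

z = ln(9/3) / ln(214.6/0.6167) = 1.0986 / 5.8521 = 0.1877
c = 3 / 0.6167^0.1877 = 3 / 0.9133 = 3.285
S₃ = 3.285 × 21.13^0.1877 = 3.285 × 1.773 ≈ 5.824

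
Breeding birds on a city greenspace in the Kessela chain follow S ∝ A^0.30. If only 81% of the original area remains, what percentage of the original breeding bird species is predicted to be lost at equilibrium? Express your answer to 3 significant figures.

S_new/S_old = (A_new/A_old)^z = 0.81^0.3
= exp(0.3 × ln 0.81) = exp(0.3 × -0.2107) = exp(-0.0632) ≈ 0.9387
Fraction lost = 1 − 0.9387 = 0.06126

6.13%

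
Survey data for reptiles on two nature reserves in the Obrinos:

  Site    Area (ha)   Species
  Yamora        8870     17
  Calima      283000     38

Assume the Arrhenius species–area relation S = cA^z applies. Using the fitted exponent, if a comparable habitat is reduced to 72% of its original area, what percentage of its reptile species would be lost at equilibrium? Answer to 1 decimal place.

7.3%

z = ln(38/17) / ln(283000/8870) = 0.8044 / 3.4628 = 0.2323
S_new/S_old = (A_new/A_old)^z = 0.72^0.2323 = exp(0.2323 × -0.3285) = 0.9265
Fraction lost = 1 − 0.9265 = 0.07347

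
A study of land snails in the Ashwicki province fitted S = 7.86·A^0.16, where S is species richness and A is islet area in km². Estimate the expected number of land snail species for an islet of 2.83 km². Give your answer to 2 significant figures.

S = 7.86 × 2.83^0.16 = 7.86 × 1.181 ≈ 9.283

9.3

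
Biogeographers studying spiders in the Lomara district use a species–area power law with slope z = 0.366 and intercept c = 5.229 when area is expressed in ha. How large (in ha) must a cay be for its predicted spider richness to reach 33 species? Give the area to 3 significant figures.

153 ha

33 = 5.229 × A^0.366  ⇒  A^0.366 = 33/5.229 = 6.311
ln A = ln(6.311) / 0.366 = 1.8423 / 0.366 = 5.0336
A = e^5.0336 ≈ 153.5 ha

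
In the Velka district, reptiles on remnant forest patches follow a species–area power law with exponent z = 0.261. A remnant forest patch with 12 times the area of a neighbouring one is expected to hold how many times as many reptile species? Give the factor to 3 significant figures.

1.91

S₂/S₁ = (A₂/A₁)^z = 12^0.261
ln(S₂/S₁) = 0.261 × ln 12 = 0.261 × 2.4849 = 0.6486
S₂/S₁ = e^0.6486 ≈ 1.913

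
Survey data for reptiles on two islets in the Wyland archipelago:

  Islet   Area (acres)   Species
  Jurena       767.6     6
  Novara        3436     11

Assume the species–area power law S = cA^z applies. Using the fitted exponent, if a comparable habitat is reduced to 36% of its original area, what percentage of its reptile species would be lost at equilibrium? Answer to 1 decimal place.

33.8%

z = ln(11/6) / ln(3436/767.6) = 0.6061 / 1.4988 = 0.4044
S_new/S_old = (A_new/A_old)^z = 0.36^0.4044 = exp(0.4044 × -1.0217) = 0.6615
Fraction lost = 1 − 0.6615 = 0.3385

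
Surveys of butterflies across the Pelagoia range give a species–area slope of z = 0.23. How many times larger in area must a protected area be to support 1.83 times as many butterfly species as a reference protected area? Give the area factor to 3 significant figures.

(A₂/A₁)^0.23 = 1.83, so A₂/A₁ = 1.83^(1/0.23) = 1.83^4.348
ln(A₂/A₁) = ln 1.83 / 0.23 = 0.6043 / 0.23 = 2.6275
A₂/A₁ = e^2.6275 ≈ 13.84

13.8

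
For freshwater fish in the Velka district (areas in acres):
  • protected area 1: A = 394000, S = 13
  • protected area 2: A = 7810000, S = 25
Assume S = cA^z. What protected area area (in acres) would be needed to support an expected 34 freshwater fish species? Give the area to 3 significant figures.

31800000 acres

z = ln(25/13) / ln(7810000/394000) = 0.6539 / 2.9868 = 0.2189
c = 13 / 394000^0.2189 = 13 / 16.79 = 0.7742
A = (34/0.7742)^(1/0.2189) ⇒ ln A = ln(43.91)/0.2189 = 17.2754
A = e^17.2754 ≈ 31811931 acres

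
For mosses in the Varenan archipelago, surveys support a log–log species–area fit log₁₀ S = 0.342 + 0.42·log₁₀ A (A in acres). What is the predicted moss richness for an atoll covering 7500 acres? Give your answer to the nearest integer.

S = 2.198 × 7500^0.42
ln S = ln 2.198 + 0.42 × ln 7500 = 0.7875 + 0.42 × 8.9227 = 4.5350
S = e^4.5350 ≈ 93.22

93 species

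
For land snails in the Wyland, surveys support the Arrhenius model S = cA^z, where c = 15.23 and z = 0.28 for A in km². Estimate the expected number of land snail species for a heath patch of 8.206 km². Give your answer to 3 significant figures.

S = 15.23 × 8.206^0.28
ln S = ln 15.23 + 0.28 × ln 8.206 = 2.7233 + 0.28 × 2.1049 = 3.3126
S = e^3.3126 ≈ 27.46

27.5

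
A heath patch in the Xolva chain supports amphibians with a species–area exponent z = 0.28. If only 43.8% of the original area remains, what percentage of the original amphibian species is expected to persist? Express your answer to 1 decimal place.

79.4%

S_new/S_old = (A_new/A_old)^z = 0.438^0.28
= exp(0.28 × ln 0.438) = exp(0.28 × -0.8255) = exp(-0.2312) ≈ 0.7936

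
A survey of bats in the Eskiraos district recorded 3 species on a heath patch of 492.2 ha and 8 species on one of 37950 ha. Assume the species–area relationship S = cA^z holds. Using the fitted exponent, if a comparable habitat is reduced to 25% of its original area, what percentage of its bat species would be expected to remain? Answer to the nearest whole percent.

73%

z = ln(8/3) / ln(37950/492.2) = 0.9808 / 4.3451 = 0.2257
S_new/S_old = (A_new/A_old)^z = 0.25^0.2257 = exp(0.2257 × -1.3863) = 0.7313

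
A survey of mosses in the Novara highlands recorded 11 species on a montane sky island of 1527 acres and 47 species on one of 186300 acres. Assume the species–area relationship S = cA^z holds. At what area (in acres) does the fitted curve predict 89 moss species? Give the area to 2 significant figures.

1500000 acres

z = ln(47/11) / ln(186300/1527) = 1.4523 / 4.8041 = 0.3023
c = 11 / 1527^0.3023 = 11 / 9.172 = 1.199
A = (89/1.199)^(1/0.3023) ⇒ ln A = ln(74.21)/0.3023 = 14.2472
A = e^14.2472 ≈ 1539912 acres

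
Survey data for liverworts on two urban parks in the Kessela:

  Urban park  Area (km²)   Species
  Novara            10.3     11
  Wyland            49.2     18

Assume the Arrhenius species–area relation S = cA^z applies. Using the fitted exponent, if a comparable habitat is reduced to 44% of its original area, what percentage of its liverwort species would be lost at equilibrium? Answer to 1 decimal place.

22.8%

z = ln(18/11) / ln(49.2/10.3) = 0.4925 / 1.5637 = 0.3149
S_new/S_old = (A_new/A_old)^z = 0.44^0.3149 = exp(0.3149 × -0.8210) = 0.7722
Fraction lost = 1 − 0.7722 = 0.2278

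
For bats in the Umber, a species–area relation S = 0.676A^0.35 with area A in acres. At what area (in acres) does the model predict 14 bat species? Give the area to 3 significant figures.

5760 acres

14 = 0.676 × A^0.35  ⇒  A^0.35 = 14/0.676 = 20.71
ln A = ln(20.71) / 0.35 = 3.0306 / 0.35 = 8.6589
A = e^8.6589 ≈ 5761 acres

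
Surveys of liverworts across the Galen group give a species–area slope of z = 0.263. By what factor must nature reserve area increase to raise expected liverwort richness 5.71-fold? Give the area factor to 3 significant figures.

753

(A₂/A₁)^0.263 = 5.71, so A₂/A₁ = 5.71^(1/0.263) = 5.71^3.802
ln(A₂/A₁) = ln 5.71 / 0.263 = 1.7422 / 0.263 = 6.6244
A₂/A₁ = e^6.6244 ≈ 753.3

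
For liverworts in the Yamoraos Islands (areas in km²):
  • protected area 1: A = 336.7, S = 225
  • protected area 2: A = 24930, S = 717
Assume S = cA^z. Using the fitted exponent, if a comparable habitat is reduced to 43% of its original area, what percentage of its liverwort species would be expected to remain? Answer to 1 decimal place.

79.7%

z = ln(717/225) / ln(24930/336.7) = 1.1590 / 4.3046 = 0.2692
S_new/S_old = (A_new/A_old)^z = 0.43^0.2692 = exp(0.2692 × -0.8440) = 0.7967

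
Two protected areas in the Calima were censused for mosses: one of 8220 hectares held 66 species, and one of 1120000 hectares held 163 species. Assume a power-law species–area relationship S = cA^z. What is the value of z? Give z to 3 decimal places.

0.184

Taking logs: ln S = ln c + z ln A, so z = (ln S₂ − ln S₁)/(ln A₂ − ln A₁).
z = ln(163/66) / ln(1120000/8220) = ln(2.47) / ln(136.3) = 0.9041 / 4.9145 = 0.1840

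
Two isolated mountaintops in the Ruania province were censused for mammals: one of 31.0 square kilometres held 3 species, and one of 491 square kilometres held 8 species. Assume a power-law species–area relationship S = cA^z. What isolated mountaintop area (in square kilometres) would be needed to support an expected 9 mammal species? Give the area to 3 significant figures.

z = ln(8/3) / ln(491/31) = 0.9808 / 2.7625 = 0.3551
c = 3 / 31^0.3551 = 3 / 3.385 = 0.8863
A = (9/0.8863)^(1/0.3551) ⇒ ln A = ln(10.15)/0.3551 = 6.5282
A = e^6.5282 ≈ 684.1 square kilometres

684 square kilometres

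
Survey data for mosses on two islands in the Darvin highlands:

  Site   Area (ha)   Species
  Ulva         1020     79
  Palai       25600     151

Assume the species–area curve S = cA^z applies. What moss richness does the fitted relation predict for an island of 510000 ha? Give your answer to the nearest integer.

z = ln(151/79) / ln(25600/1020) = 0.6478 / 3.2228 = 0.2010
c = 79 / 1020^0.2010 = 79 / 4.025 = 19.63
S₃ = 19.63 × 510000^0.2010 = 19.63 × 14.04 ≈ 275.5

276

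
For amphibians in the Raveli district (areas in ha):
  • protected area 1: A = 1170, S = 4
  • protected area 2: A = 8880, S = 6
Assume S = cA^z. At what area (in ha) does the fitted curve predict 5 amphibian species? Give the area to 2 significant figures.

3600 ha

z = ln(6/4) / ln(8880/1170) = 0.4055 / 2.0268 = 0.2001
c = 4 / 1170^0.2001 = 4 / 4.11 = 0.9733
A = (5/0.9733)^(1/0.2001) ⇒ ln A = ln(5.137)/0.2001 = 8.1802
A = e^8.1802 ≈ 3570 ha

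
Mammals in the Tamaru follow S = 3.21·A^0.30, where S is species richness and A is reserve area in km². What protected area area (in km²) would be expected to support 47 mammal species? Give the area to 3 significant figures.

7680 km²

47 = 3.21 × A^0.3  ⇒  A^0.3 = 47/3.21 = 14.64
ln A = ln(14.64) / 0.3 = 2.6839 / 0.3 = 8.9463
A = e^8.9463 ≈ 7679 km²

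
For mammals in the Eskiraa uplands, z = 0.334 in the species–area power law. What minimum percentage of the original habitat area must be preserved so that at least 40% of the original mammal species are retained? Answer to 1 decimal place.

Need (A_new/A_old)^0.334 = 0.4, so A_new/A_old = 0.4^(1/0.334) = 0.4^2.994
ln(A_new/A_old) = ln 0.4 / 0.334 = -0.9163 / 0.334 = -2.7434
A_new/A_old = e^-2.7434 ≈ 0.06435

6.4%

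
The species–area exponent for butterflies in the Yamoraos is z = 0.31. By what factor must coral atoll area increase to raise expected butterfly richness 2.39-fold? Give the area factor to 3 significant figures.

(A₂/A₁)^0.31 = 2.39, so A₂/A₁ = 2.39^(1/0.31) = 2.39^3.226
ln(A₂/A₁) = ln 2.39 / 0.31 = 0.8713 / 0.31 = 2.8106
A₂/A₁ = e^2.8106 ≈ 16.62

16.6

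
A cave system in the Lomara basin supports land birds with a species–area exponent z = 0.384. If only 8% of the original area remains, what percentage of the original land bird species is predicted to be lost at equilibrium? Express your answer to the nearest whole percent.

62%

S_new/S_old = (A_new/A_old)^z = 0.08^0.384
= exp(0.384 × ln 0.08) = exp(0.384 × -2.5257) = exp(-0.9699) ≈ 0.3791
Fraction lost = 1 − 0.3791 = 0.6209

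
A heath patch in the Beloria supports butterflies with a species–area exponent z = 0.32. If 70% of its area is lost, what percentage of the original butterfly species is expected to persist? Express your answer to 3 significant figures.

68.0%

S_new/S_old = (A_new/A_old)^z = 0.3^0.32
= exp(0.32 × ln 0.3) = exp(0.32 × -1.2040) = exp(-0.3853) ≈ 0.6803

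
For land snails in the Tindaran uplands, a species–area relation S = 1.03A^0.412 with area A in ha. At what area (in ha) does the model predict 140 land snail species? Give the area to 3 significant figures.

140 = 1.03 × A^0.412  ⇒  A^0.412 = 140/1.03 = 135.9
ln A = ln(135.9) / 0.412 = 4.9121 / 0.412 = 11.9225
A = e^11.9225 ≈ 150623 ha

151000 ha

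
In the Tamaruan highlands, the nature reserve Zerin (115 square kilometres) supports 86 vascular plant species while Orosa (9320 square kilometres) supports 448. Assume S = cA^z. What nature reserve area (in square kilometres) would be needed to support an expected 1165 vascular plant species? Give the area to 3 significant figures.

119000 square kilometres

z = ln(448/86) / ln(9320/115) = 1.6504 / 4.3950 = 0.3755
c = 86 / 115^0.3755 = 86 / 5.941 = 14.48
A = (1165/14.48)^(1/0.3755) ⇒ ln A = ln(80.48)/0.3755 = 11.6848
A = e^11.6848 ≈ 118755 square kilometres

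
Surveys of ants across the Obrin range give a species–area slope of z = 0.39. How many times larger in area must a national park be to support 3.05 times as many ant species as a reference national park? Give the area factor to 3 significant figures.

17.4

(A₂/A₁)^0.39 = 3.05, so A₂/A₁ = 3.05^(1/0.39) = 3.05^2.564
ln(A₂/A₁) = ln 3.05 / 0.39 = 1.1151 / 0.39 = 2.8593
A₂/A₁ = e^2.8593 ≈ 17.45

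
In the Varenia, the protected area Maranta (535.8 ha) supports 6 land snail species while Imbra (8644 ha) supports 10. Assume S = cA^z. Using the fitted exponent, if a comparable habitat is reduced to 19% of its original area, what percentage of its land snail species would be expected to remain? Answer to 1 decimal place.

73.7%

z = ln(10/6) / ln(8644/535.8) = 0.5108 / 2.7809 = 0.1837
S_new/S_old = (A_new/A_old)^z = 0.19^0.1837 = exp(0.1837 × -1.6607) = 0.7371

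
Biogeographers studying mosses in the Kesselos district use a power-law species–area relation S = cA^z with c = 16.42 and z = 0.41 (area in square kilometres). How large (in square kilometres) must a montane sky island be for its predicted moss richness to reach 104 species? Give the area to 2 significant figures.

90 square kilometres

104 = 16.42 × A^0.41  ⇒  A^0.41 = 104/16.42 = 6.334
ln A = ln(6.334) / 0.41 = 1.8459 / 0.41 = 4.5022
A = e^4.5022 ≈ 90.21 square kilometres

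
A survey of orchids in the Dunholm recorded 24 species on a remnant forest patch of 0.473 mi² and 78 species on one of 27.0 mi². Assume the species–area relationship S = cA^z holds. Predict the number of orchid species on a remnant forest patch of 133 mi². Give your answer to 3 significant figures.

124

z = ln(78/24) / ln(27/0.473) = 1.1787 / 4.0445 = 0.2914
c = 24 / 0.473^0.2914 = 24 / 0.804 = 29.85
S₃ = 29.85 × 133^0.2914 = 29.85 × 4.159 ≈ 124.1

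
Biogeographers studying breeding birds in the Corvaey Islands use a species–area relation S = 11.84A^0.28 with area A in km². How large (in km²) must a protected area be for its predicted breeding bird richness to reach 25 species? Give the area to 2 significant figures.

25 = 11.84 × A^0.28  ⇒  A^0.28 = 25/11.84 = 2.111
ln A = ln(2.111) / 0.28 = 0.7474 / 0.28 = 2.6693
A = e^2.6693 ≈ 14.43 km²

14 km²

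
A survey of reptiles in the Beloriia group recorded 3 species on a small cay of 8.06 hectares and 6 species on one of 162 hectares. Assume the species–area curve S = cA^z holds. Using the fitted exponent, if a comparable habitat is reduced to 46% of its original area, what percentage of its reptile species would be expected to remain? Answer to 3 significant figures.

z = ln(6/3) / ln(162/8.06) = 0.6931 / 3.0007 = 0.2310
S_new/S_old = (A_new/A_old)^z = 0.46^0.2310 = exp(0.2310 × -0.7765) = 0.8358

83.6%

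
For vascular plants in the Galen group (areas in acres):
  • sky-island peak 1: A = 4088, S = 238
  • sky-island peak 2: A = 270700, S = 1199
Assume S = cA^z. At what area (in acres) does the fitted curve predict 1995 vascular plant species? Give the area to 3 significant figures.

1010000 acres

z = ln(1199/238) / ln(270700/4088) = 1.6170 / 4.1930 = 0.3856
c = 238 / 4088^0.3856 = 238 / 24.7 = 9.635
A = (1995/9.635)^(1/0.3856) ⇒ ln A = ln(207.1)/0.3856 = 13.8291
A = e^13.8291 ≈ 1013636 acres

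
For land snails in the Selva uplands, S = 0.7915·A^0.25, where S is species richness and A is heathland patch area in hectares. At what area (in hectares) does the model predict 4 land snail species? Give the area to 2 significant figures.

650 hectares

4 = 0.7915 × A^0.25  ⇒  A^0.25 = 4/0.7915 = 5.054
ln A = ln(5.054) / 0.25 = 1.6201 / 0.25 = 6.4805
A = e^6.4805 ≈ 652.3 hectares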